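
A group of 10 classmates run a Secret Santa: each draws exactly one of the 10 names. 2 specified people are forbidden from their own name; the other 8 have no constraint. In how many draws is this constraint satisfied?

2943360

Inclusion-exclusion on the 2 forbidden self-matches:
Σ_{j=0}^{2} (-1)^j C(2,j)(10-j)!
= C(2,0)·10! - C(2,1)·9! + C(2,2)·8!
= 3628800 - 725760 + 40320
= 2943360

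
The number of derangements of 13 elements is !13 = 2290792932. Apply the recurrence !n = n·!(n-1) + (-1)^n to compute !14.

32071101049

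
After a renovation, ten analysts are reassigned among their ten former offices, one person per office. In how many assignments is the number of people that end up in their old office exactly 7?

240

Choose which 7 of the 10 are fixed: C(10,7) = 120.
The remaining 3 must be deranged: !3 = 2.
Total: 120 × 2 = 240.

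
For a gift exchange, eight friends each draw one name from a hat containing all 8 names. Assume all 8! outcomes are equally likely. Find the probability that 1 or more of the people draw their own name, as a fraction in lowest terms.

3641/5760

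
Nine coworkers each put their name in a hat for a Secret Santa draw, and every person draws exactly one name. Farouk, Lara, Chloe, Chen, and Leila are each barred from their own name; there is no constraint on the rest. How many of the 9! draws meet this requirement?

205056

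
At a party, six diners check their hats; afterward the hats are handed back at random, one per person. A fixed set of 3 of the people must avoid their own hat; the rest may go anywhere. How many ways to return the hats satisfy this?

426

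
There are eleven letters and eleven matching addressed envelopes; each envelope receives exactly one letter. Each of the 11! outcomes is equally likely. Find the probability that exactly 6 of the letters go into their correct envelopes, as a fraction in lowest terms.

11/21600

Favorable outcomes: C(11,6)·!5 = 462·44 = 20328.
Total outcomes: 11! = 39916800.
Probability = 20328/39916800 = 11/21600.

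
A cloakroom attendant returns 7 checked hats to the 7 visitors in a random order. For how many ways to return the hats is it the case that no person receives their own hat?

1854

Recurrence: !7 = 7·!6 + (-1)^7.
!7 = 7·265 - 1 = 1854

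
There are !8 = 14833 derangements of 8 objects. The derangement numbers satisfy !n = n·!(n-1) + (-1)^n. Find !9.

!9 = 9·14833 - 1 = 133496.

133496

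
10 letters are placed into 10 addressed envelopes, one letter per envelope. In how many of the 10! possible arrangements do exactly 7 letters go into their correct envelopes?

Pick the 7 fixed positions: C(10,7) = 120 ways.
The remaining 3 must be deranged: !3 = 2.
Total: 120 × 2 = 240.

240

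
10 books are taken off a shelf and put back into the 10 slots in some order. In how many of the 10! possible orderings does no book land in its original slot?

!10 is the nearest integer to 10!/e.
10! = 3628800, and 3628800/e ≈ 1334960.92, so !10 = 1334961.

1334961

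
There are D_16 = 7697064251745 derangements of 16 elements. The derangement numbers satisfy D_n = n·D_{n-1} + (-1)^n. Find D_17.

130850092279664

D_17 = 17·7697064251745 - 1 = 130850092279664.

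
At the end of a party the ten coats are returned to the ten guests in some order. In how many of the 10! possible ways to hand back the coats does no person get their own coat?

1334961

The number of derangements of 10 is !10 = Σ_{k=0}^{10} (-1)^k·10!/k!
= 10! - 10!/1! + 10!/2! - 10!/3! + 10!/4! - 10!/5! + 10!/6! - 10!/7! + 10!/8! - 10!/9! + 10!/10!
= 3628800 - 3628800 + 1814400 - 604800 + 151200 - 30240 + 5040 - 720 + 90 - 10 + 1
= 1334961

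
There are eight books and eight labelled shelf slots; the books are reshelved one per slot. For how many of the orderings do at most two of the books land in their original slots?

37085

# with exactly i fixed is C(8,i)·!(8-i); sum over i=0..2:
  i=0: C(8,0)·!8 = 1·14833 = 14833
  i=1: C(8,1)·!7 = 8·1854 = 14832
  i=2: C(8,2)·!6 = 28·265 = 7420
Total = 37085.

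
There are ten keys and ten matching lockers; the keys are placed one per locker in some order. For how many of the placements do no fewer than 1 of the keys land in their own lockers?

2293839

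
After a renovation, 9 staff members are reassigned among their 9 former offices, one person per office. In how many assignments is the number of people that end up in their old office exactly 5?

1134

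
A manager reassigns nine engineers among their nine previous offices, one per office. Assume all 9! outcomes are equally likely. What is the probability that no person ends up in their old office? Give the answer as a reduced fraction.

16687/45360

Favorable outcomes: !9 = 133496.
Total outcomes: 9! = 362880.
Probability = 133496/362880 = 16687/45360.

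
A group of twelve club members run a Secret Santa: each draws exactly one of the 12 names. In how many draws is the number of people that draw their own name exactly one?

Choose which one of the 12 is fixed: C(12,1) = 12.
The remaining 11 must be deranged: !11 = 14684570.
Total: 12 × 14684570 = 176214840.

176214840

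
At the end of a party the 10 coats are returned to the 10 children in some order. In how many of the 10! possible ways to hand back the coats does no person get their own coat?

1334961

!10 = 10! · Σ_{k=0}^{10} (-1)^k/k!
= 10! - 10!/1! + 10!/2! - 10!/3! + 10!/4! - 10!/5! + 10!/6! - 10!/7! + 10!/8! - 10!/9! + 10!/10!
= 3628800 - 3628800 + 1814400 - 604800 + 151200 - 30240 + 5040 - 720 + 90 - 10 + 1
= 1334961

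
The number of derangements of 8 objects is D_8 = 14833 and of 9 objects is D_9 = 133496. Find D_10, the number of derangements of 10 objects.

1334961

D_10 = (10-1)·(D_9 + D_8) = 9·(133496 + 14833) = 9·148329 = 1334961.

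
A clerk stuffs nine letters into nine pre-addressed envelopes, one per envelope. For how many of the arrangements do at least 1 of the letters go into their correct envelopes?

229384

# with exactly i fixed is C(9,i)·!(9-i); sum over i=1..9:
  i=1: C(9,1)·!8 = 9·14833 = 133497
  i=2: C(9,2)·!7 = 36·1854 = 66744
  i=3: C(9,3)·!6 = 84·265 = 22260
  i=4: C(9,4)·!5 = 126·44 = 5544
  i=5: C(9,5)·!4 = 126·9 = 1134
  i=6: C(9,6)·!3 = 84·2 = 168
  i=7: C(9,7)·!2 = 36·1 = 36
  i=8: C(9,8)·!1 = 9·0 = 0
  i=9: C(9,9)·!0 = 1·1 = 1
Total = 229384.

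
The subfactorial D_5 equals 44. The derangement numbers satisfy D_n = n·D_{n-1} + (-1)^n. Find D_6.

265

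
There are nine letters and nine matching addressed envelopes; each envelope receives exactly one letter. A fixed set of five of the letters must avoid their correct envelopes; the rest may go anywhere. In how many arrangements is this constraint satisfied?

205056

Let A_j be the event that the j-th constrained one is fixed. By inclusion-exclusion over the 5 events:
Σ_{j=0}^{5} (-1)^j C(5,j)(9-j)!
= C(5,0)·9! - C(5,1)·8! + C(5,2)·7! - C(5,3)·6! + C(5,4)·5! - C(5,5)·4!
= 362880 - 201600 + 50400 - 7200 + 600 - 24
= 205056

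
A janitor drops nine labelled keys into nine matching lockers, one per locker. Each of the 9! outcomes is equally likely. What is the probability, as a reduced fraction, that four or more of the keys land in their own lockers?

Favorable outcomes: Σ_{i≥4} C(9,i)·!(9-i) = 126·44 + 126·9 + 84·2 + 36·1 + 9·0 + 1·1 = 6883.
Total outcomes: 9! = 362880.
Probability = 6883/362880 = 6883/362880.

6883/362880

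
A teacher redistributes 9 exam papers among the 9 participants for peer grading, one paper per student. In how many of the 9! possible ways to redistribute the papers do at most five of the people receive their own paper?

362675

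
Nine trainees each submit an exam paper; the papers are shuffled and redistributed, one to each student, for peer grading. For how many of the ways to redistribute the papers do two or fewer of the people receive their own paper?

333737

# with exactly i fixed is C(9,i)·!(9-i); sum over i=0..2:
  i=0: C(9,0)·!9 = 1·133496 = 133496
  i=1: C(9,1)·!8 = 9·14833 = 133497
  i=2: C(9,2)·!7 = 36·1854 = 66744
Total = 333737.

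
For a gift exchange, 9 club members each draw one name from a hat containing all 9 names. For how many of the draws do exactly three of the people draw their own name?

22260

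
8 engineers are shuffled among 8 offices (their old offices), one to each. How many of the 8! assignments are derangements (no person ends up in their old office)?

14833

Use !n = n·!(n-1) + (-1)^n.
!8 = 8·1854 + 1 = 14833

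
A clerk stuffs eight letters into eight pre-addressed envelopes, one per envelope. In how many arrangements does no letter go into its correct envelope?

14833

Use !n = (n-1)(!(n-1) + !(n-2)).
!8 = 7·(1854 + 265) = 7·2119 = 14833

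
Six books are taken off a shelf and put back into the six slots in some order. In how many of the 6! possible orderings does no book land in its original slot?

265

!6 is the nearest integer to 6!/e.
6! = 720, and 720/e ≈ 264.87, so !6 = 265.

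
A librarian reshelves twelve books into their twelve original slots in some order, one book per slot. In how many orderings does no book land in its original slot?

176214841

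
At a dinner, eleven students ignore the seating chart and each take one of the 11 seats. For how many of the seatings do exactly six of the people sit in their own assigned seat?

20328

Pick the 6 fixed positions: C(11,6) = 462 ways.
The remaining 5 must be deranged: !5 = 44.
Total: 462 × 44 = 20328.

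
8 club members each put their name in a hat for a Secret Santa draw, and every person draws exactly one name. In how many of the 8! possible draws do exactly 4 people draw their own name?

Pick the 4 fixed positions: C(8,4) = 70 ways.
The other 4 form a derangement: !4 = 9.
Total: 70 × 9 = 630.

630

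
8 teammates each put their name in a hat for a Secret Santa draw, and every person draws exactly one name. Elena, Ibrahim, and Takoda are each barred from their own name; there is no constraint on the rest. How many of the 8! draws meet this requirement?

Let A_j be the event that the j-th constrained one is fixed. By inclusion-exclusion over the 3 events:
Σ_{j=0}^{3} (-1)^j C(3,j)(8-j)!
= C(3,0)·8! - C(3,1)·7! + C(3,2)·6! - C(3,3)·5!
= 40320 - 15120 + 2160 - 120
= 27240

27240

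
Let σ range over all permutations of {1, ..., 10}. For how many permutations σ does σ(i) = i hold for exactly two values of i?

Choose which 2 of the 10 are fixed: C(10,2) = 45.
The other 8 form a derangement: !8 = 14833.
Total: 45 × 14833 = 667485.

667485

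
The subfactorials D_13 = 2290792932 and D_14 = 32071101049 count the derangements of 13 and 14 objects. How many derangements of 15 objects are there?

481066515734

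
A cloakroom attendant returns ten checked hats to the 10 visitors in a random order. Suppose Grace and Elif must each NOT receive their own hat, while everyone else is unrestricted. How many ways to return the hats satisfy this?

2943360

Inclusion-exclusion on the 2 forbidden self-matches:
Σ_{j=0}^{2} (-1)^j C(2,j)(10-j)!
= C(2,0)·10! - C(2,1)·9! + C(2,2)·8!
= 3628800 - 725760 + 40320
= 2943360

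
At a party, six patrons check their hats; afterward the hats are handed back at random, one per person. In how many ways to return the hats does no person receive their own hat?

265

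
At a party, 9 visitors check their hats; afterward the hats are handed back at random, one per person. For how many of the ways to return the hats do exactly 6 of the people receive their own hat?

Choose which 6 of the 9 are fixed: C(9,6) = 84.
The other 3 form a derangement: !3 = 2.
Total: 84 × 2 = 168.

168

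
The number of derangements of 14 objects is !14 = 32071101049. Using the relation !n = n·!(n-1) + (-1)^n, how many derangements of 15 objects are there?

481066515734

!15 = 15·32071101049 - 1 = 481066515734.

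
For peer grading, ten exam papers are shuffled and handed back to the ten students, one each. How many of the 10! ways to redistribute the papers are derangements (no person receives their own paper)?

By inclusion-exclusion, !10 = Σ (-1)^k · 10!/k! for k=0..10
= 10! - 10!/1! + 10!/2! - 10!/3! + 10!/4! - 10!/5! + 10!/6! - 10!/7! + 10!/8! - 10!/9! + 10!/10!
= 3628800 - 3628800 + 1814400 - 604800 + 151200 - 30240 + 5040 - 720 + 90 - 10 + 1
= 1334961

1334961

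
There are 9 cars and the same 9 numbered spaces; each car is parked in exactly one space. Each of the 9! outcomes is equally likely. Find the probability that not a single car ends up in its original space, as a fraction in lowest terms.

16687/45360

Favorable outcomes: !9 = 133496.
Total outcomes: 9! = 362880.
Probability = 133496/362880 = 16687/45360.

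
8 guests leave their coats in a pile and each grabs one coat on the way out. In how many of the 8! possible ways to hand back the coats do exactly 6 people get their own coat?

Pick the 6 fixed positions: C(8,6) = 28 ways.
The other 2 form a derangement: !2 = 1.
Total: 28 × 1 = 28.

28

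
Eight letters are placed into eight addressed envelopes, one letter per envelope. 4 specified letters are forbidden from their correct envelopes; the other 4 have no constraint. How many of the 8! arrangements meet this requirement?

24024

Let A_j be the event that the j-th constrained one is fixed. By inclusion-exclusion over the 4 events:
Σ_{j=0}^{4} (-1)^j C(4,j)(8-j)!
= C(4,0)·8! - C(4,1)·7! + C(4,2)·6! - C(4,3)·5! + C(4,4)·4!
= 40320 - 20160 + 4320 - 480 + 24
= 24024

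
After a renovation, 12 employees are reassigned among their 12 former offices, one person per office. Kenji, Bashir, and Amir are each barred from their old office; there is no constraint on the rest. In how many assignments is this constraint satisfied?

Let A_j be the event that the j-th constrained one is fixed. By inclusion-exclusion over the 3 events:
Σ_{j=0}^{3} (-1)^j C(3,j)(12-j)!
= C(3,0)·12! - C(3,1)·11! + C(3,2)·10! - C(3,3)·9!
= 479001600 - 119750400 + 10886400 - 362880
= 369774720

369774720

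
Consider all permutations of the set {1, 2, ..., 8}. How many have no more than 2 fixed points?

Sum C(8,i)·!(8-i) for i = 0..2:
  i=0: C(8,0)·!8 = 1·14833 = 14833
  i=1: C(8,1)·!7 = 8·1854 = 14832
  i=2: C(8,2)·!6 = 28·265 = 7420
Total = 37085.

37085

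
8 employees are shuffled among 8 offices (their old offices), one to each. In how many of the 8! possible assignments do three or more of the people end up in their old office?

3235

Sum C(8,i)·!(8-i) for i = 3..8:
  i=3: C(8,3)·!5 = 56·44 = 2464
  i=4: C(8,4)·!4 = 70·9 = 630
  i=5: C(8,5)·!3 = 56·2 = 112
  i=6: C(8,6)·!2 = 28·1 = 28
  i=7: C(8,7)·!1 = 8·0 = 0
  i=8: C(8,8)·!0 = 1·1 = 1
Total = 3235.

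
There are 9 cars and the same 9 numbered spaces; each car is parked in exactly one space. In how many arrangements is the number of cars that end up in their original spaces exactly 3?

Pick the 3 fixed positions: C(9,3) = 84 ways.
The other 6 form a derangement: !6 = 265.
Total: 84 × 265 = 22260.

22260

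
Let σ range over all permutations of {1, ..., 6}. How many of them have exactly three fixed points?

40

Pick the 3 fixed positions: C(6,3) = 20 ways.
The remaining 3 must be deranged: !3 = 2.
Total: 20 × 2 = 40.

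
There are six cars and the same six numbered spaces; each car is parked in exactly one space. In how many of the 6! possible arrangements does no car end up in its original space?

Recurrence: !6 = 5·(!5 + !4).
!6 = 5·(44 + 9) = 5·53 = 265

265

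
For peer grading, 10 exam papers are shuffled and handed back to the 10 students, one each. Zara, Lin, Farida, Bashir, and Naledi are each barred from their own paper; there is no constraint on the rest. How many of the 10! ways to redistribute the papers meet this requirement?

Let A_j be the event that the j-th constrained one is fixed. By inclusion-exclusion over the 5 events:
Σ_{j=0}^{5} (-1)^j C(5,j)(10-j)!
= C(5,0)·10! - C(5,1)·9! + C(5,2)·8! - C(5,3)·7! + C(5,4)·6! - C(5,5)·5!
= 3628800 - 1814400 + 403200 - 50400 + 3600 - 120
= 2170680

2170680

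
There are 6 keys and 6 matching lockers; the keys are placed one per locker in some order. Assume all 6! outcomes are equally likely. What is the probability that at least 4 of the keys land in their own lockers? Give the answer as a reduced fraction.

Favorable outcomes: Σ_{i≥4} C(6,i)·!(6-i) = 15·1 + 6·0 + 1·1 = 16.
Total outcomes: 6! = 720.
Probability = 16/720 = 1/45.

1/45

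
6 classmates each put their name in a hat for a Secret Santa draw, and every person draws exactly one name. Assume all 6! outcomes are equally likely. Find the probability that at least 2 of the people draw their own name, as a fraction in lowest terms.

Favorable outcomes: Σ_{i≥2} C(6,i)·!(6-i) = 15·9 + 20·2 + 15·1 + 6·0 + 1·1 = 191.
Total outcomes: 6! = 720.
Probability = 191/720 = 191/720.

191/720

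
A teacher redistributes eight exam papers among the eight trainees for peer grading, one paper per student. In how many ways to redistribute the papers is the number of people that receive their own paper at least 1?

25487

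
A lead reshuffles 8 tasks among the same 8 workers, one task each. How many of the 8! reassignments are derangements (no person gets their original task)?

14833

!8 = 8! · Σ_{k=0}^{8} (-1)^k/k!
= 8! - 8!/1! + 8!/2! - 8!/3! + 8!/4! - 8!/5! + 8!/6! - 8!/7! + 8!/8!
= 40320 - 40320 + 20160 - 6720 + 1680 - 336 + 56 - 8 + 1
= 14833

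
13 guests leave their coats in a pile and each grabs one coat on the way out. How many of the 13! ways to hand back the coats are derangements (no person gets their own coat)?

2290792932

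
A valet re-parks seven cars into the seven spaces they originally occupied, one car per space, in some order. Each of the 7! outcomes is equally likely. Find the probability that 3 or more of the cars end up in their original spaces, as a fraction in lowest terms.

407/5040

Favorable outcomes: Σ_{i≥3} C(7,i)·!(7-i) = 35·9 + 35·2 + 21·1 + 7·0 + 1·1 = 407.
Total outcomes: 7! = 5040.
Probability = 407/5040 = 407/5040.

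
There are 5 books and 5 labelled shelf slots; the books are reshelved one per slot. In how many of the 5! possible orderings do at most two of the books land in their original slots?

109

Sum C(5,i)·!(5-i) for i = 0..2:
  i=0: C(5,0)·!5 = 1·44 = 44
  i=1: C(5,1)·!4 = 5·9 = 45
  i=2: C(5,2)·!3 = 10·2 = 20
Total = 109.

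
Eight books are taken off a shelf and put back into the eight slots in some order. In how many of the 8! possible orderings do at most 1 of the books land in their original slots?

Sum C(8,i)·!(8-i) for i = 0..1:
  i=0: C(8,0)·!8 = 1·14833 = 14833
  i=1: C(8,1)·!7 = 8·1854 = 14832
Total = 29665.

29665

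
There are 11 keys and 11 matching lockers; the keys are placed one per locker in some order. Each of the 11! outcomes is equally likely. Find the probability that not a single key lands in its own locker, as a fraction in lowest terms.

Favorable outcomes: !11 = 14684570.
Total outcomes: 11! = 39916800.
Probability = 14684570/39916800 = 1468457/3991680.

1468457/3991680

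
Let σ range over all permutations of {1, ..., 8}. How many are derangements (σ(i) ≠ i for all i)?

14833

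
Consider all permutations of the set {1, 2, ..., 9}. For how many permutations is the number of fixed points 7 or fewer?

362879

Sum C(9,i)·!(9-i) for i = 0..7:
  i=0: C(9,0)·!9 = 1·133496 = 133496
  i=1: C(9,1)·!8 = 9·14833 = 133497
  i=2: C(9,2)·!7 = 36·1854 = 66744
  i=3: C(9,3)·!6 = 84·265 = 22260
  i=4: C(9,4)·!5 = 126·44 = 5544
  i=5: C(9,5)·!4 = 126·9 = 1134
  i=6: C(9,6)·!3 = 84·2 = 168
  i=7: C(9,7)·!2 = 36·1 = 36
Total = 362879.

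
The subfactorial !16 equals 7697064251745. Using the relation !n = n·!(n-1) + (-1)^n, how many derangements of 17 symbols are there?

130850092279664

!17 = 17·7697064251745 - 1 = 130850092279664.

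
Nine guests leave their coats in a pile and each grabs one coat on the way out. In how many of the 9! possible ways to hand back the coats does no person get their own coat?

133496

!9 is the nearest integer to 9!/e.
9! = 362880, and 362880/e ≈ 133496.09, so !9 = 133496.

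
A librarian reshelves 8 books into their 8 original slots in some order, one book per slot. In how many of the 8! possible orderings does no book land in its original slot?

The number of derangements of 8 is !8 = Σ_{k=0}^{8} (-1)^k·8!/k!
= 8! - 8!/1! + 8!/2! - 8!/3! + 8!/4! - 8!/5! + 8!/6! - 8!/7! + 8!/8!
= 40320 - 40320 + 20160 - 6720 + 1680 - 336 + 56 - 8 + 1
= 14833

14833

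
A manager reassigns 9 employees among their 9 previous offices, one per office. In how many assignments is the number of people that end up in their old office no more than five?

362675

Sum C(9,i)·!(9-i) for i = 0..5:
  i=0: C(9,0)·!9 = 1·133496 = 133496
  i=1: C(9,1)·!8 = 9·14833 = 133497
  i=2: C(9,2)·!7 = 36·1854 = 66744
  i=3: C(9,3)·!6 = 84·265 = 22260
  i=4: C(9,4)·!5 = 126·44 = 5544
  i=5: C(9,5)·!4 = 126·9 = 1134
Total = 362675.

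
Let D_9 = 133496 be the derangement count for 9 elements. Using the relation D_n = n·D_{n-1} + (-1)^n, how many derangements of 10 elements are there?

D_10 = 10·133496 + 1 = 1334961.

1334961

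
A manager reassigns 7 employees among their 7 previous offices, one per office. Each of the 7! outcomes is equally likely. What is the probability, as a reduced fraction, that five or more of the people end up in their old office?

11/2520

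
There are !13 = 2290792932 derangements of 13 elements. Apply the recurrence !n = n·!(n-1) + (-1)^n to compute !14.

32071101049

!14 = 14·2290792932 + 1 = 32071101049.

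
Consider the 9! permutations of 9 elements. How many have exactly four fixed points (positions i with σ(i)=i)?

5544

Pick the 4 fixed positions: C(9,4) = 126 ways.
The other 5 form a derangement: !5 = 44.
Total: 126 × 44 = 5544.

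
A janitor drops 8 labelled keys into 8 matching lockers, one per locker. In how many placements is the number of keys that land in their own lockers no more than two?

37085

Sum C(8,i)·!(8-i) for i = 0..2:
  i=0: C(8,0)·!8 = 1·14833 = 14833
  i=1: C(8,1)·!7 = 8·1854 = 14832
  i=2: C(8,2)·!6 = 28·265 = 7420
Total = 37085.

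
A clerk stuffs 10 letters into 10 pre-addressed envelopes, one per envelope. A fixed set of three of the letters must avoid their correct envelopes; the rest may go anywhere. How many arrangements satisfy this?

2656080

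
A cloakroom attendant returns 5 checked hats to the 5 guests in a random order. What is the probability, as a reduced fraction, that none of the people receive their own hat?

Favorable outcomes: !5 = 44.
Total outcomes: 5! = 120.
Probability = 44/120 = 11/30.

11/30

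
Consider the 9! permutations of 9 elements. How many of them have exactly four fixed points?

5544

Pick the 4 fixed positions: C(9,4) = 126 ways.
The remaining 5 must be deranged: !5 = 44.
Total: 126 × 44 = 5544.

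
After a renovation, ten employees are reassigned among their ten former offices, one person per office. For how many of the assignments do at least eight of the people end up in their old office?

46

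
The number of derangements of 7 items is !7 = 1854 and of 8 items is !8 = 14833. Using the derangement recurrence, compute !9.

133496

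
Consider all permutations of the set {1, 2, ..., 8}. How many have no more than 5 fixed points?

40291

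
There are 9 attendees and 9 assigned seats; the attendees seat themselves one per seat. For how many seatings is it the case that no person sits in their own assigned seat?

!9 = 9! · Σ_{k=0}^{9} (-1)^k/k!
= 9! - 9!/1! + 9!/2! - 9!/3! + 9!/4! - 9!/5! + 9!/6! - 9!/7! + 9!/8! - 9!/9!
= 362880 - 362880 + 181440 - 60480 + 15120 - 3024 + 504 - 72 + 9 - 1
= 133496

133496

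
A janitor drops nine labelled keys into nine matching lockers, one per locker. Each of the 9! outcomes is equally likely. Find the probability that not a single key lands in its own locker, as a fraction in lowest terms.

16687/45360

Favorable outcomes: !9 = 133496.
Total outcomes: 9! = 362880.
Probability = 133496/362880 = 16687/45360.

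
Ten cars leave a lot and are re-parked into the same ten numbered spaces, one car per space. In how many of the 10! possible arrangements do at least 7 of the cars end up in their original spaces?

286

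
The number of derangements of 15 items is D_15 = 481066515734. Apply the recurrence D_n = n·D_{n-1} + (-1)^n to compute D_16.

7697064251745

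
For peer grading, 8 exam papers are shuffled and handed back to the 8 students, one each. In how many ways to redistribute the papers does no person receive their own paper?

14833

The number of derangements of 8 is !8 = Σ_{k=0}^{8} (-1)^k·8!/k!
= 8! - 8!/1! + 8!/2! - 8!/3! + 8!/4! - 8!/5! + 8!/6! - 8!/7! + 8!/8!
= 40320 - 40320 + 20160 - 6720 + 1680 - 336 + 56 - 8 + 1
= 14833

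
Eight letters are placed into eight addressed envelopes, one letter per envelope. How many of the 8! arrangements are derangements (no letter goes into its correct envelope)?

Recurrence: !8 = 8·!7 + (-1)^8.
!8 = 8·1854 + 1 = 14833

14833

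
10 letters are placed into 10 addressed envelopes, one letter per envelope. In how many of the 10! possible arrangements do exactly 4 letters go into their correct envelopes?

55650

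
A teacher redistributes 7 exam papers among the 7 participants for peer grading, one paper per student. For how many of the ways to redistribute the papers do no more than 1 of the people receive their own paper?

Sum C(7,i)·!(7-i) for i = 0..1:
  i=0: C(7,0)·!7 = 1·1854 = 1854
  i=1: C(7,1)·!6 = 7·265 = 1855
Total = 3709.

3709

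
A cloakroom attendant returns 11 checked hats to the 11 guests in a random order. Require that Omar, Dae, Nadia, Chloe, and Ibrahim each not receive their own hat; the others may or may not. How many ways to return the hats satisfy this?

25022880

Inclusion-exclusion on the 5 forbidden self-matches:
Σ_{j=0}^{5} (-1)^j C(5,j)(11-j)!
= C(5,0)·11! - C(5,1)·10! + C(5,2)·9! - C(5,3)·8! + C(5,4)·7! - C(5,5)·6!
= 39916800 - 18144000 + 3628800 - 403200 + 25200 - 720
= 25022880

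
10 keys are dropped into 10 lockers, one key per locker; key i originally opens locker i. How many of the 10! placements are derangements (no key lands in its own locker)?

1334961

!10 = 10! · Σ_{k=0}^{10} (-1)^k/k!
= 10! - 10!/1! + 10!/2! - 10!/3! + 10!/4! - 10!/5! + 10!/6! - 10!/7! + 10!/8! - 10!/9! + 10!/10!
= 3628800 - 3628800 + 1814400 - 604800 + 151200 - 30240 + 5040 - 720 + 90 - 10 + 1
= 1334961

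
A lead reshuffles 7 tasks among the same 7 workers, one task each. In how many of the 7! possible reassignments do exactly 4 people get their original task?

70

Choose which 4 of the 7 are fixed: C(7,4) = 35.
The other 3 form a derangement: !3 = 2.
Total: 35 × 2 = 70.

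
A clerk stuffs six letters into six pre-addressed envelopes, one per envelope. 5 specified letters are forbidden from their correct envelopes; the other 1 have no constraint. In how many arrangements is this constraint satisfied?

309

Inclusion-exclusion on the 5 forbidden self-matches:
Σ_{j=0}^{5} (-1)^j C(5,j)(6-j)!
= C(5,0)·6! - C(5,1)·5! + C(5,2)·4! - C(5,3)·3! + C(5,4)·2! - C(5,5)·1!
= 720 - 600 + 240 - 60 + 10 - 1
= 309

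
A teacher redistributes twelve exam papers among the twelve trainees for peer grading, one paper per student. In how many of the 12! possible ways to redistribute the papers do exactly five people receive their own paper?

1468368

Pick the 5 fixed positions: C(12,5) = 792 ways.
The remaining 7 must be deranged: !7 = 1854.
Total: 792 × 1854 = 1468368.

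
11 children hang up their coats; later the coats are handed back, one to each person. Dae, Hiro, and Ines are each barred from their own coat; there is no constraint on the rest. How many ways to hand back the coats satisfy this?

30078720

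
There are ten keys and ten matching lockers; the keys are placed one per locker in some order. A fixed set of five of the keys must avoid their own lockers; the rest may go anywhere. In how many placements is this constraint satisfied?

2170680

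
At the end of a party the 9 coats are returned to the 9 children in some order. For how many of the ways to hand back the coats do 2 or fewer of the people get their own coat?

Sum C(9,i)·!(9-i) for i = 0..2:
  i=0: C(9,0)·!9 = 1·133496 = 133496
  i=1: C(9,1)·!8 = 9·14833 = 133497
  i=2: C(9,2)·!7 = 36·1854 = 66744
Total = 333737.

333737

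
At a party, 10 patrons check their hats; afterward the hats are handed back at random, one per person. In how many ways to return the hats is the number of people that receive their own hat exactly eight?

Choose which 8 of the 10 are fixed: C(10,8) = 45.
The remaining 2 must be deranged: !2 = 1.
Total: 45 × 1 = 45.

45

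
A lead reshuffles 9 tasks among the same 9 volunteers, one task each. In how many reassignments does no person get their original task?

Use !n = (n-1)(!(n-1) + !(n-2)).
!9 = 8·(14833 + 1854) = 8·16687 = 133496

133496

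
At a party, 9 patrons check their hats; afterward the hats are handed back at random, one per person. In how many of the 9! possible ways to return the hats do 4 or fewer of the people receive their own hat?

# with exactly i fixed is C(9,i)·!(9-i); sum over i=0..4:
  i=0: C(9,0)·!9 = 1·133496 = 133496
  i=1: C(9,1)·!8 = 9·14833 = 133497
  i=2: C(9,2)·!7 = 36·1854 = 66744
  i=3: C(9,3)·!6 = 84·265 = 22260
  i=4: C(9,4)·!5 = 126·44 = 5544
Total = 361541.

361541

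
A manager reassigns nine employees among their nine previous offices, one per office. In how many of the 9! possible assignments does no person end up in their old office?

133496

Use !n = n·!(n-1) + (-1)^n.
!9 = 9·14833 - 1 = 133496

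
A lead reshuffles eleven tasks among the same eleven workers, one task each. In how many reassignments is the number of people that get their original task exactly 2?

Choose which 2 of the 11 are fixed: C(11,2) = 55.
The remaining 9 must be deranged: !9 = 133496.
Total: 55 × 133496 = 7342280.

7342280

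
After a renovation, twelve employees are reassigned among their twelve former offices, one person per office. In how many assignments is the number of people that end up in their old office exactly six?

244860

Choose which 6 of the 12 are fixed: C(12,6) = 924.
The other 6 form a derangement: !6 = 265.
Total: 924 × 265 = 244860.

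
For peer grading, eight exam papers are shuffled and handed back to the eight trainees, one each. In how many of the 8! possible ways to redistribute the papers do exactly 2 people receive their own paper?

Choose which 2 of the 8 are fixed: C(8,2) = 28.
The remaining 6 must be deranged: !6 = 265.
Total: 28 × 265 = 7420.

7420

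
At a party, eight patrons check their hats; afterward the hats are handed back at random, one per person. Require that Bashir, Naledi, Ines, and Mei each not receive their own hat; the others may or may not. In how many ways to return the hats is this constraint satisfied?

24024

Inclusion-exclusion on the 4 forbidden self-matches:
Σ_{j=0}^{4} (-1)^j C(4,j)(8-j)!
= C(4,0)·8! - C(4,1)·7! + C(4,2)·6! - C(4,3)·5! + C(4,4)·4!
= 40320 - 20160 + 4320 - 480 + 24
= 24024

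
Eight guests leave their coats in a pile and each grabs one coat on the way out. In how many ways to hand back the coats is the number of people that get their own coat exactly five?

112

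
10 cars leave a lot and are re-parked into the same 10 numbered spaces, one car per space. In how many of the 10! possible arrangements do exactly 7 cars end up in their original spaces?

Choose which 7 of the 10 are fixed: C(10,7) = 120.
The remaining 3 must be deranged: !3 = 2.
Total: 120 × 2 = 240.

240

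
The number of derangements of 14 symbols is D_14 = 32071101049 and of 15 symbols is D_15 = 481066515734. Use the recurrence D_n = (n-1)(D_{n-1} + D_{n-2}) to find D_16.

D_16 = (16-1)·(D_15 + D_14) = 15·(481066515734 + 32071101049) = 15·513137616783 = 7697064251745.

7697064251745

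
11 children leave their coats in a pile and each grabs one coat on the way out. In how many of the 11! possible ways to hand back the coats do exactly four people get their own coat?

Choose which 4 of the 11 are fixed: C(11,4) = 330.
The other 7 form a derangement: !7 = 1854.
Total: 330 × 1854 = 611820.

611820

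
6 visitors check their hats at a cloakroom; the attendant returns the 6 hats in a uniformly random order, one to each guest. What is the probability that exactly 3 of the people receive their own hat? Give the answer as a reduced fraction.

Favorable outcomes: C(6,3)·!3 = 20·2 = 40.
Total outcomes: 6! = 720.
Probability = 40/720 = 1/18.

1/18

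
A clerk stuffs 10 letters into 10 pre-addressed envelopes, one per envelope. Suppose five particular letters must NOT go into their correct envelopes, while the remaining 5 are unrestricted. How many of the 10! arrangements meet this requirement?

2170680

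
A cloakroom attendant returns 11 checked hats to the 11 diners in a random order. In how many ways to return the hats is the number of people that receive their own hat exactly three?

2447445

Choose which 3 of the 11 are fixed: C(11,3) = 165.
The remaining 8 must be deranged: !8 = 14833.
Total: 165 × 14833 = 2447445.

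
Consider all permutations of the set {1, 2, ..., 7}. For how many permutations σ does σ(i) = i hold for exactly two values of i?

924

Choose which 2 of the 7 are fixed: C(7,2) = 21.
The other 5 form a derangement: !5 = 44.
Total: 21 × 44 = 924.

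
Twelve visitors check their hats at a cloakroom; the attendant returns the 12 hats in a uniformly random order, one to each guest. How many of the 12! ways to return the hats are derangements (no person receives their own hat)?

176214841

!12 = 12! · Σ_{k=0}^{12} (-1)^k/k!
= 12! - 12!/1! + 12!/2! - 12!/3! + 12!/4! - 12!/5! + 12!/6! - 12!/7! + 12!/8! - 12!/9! + 12!/10! - 12!/11! + 12!/12!
= 479001600 - 479001600 + 239500800 - 79833600 + 19958400 - 3991680 + 665280 - 95040 + 11880 - 1320 + 132 - 12 + 1
= 176214841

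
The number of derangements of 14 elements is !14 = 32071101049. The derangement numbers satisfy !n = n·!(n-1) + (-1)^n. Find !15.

481066515734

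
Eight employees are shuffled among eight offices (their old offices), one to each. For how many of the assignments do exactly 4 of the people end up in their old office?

630

Pick the 4 fixed positions: C(8,4) = 70 ways.
The other 4 form a derangement: !4 = 9.
Total: 70 × 9 = 630.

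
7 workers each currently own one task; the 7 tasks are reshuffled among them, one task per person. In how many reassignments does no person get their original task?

1854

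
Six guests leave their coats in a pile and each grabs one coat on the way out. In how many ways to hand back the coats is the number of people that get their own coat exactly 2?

135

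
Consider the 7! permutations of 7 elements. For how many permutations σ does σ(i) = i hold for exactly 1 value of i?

Choose which one of the 7 is fixed: C(7,1) = 7.
The remaining 6 must be deranged: !6 = 265.
Total: 7 × 265 = 1855.

1855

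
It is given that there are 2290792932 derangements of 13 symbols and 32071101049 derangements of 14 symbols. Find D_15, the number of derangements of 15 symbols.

481066515734

D_15 = (15-1)·(D_14 + D_13) = 14·(32071101049 + 2290792932) = 14·34361893981 = 481066515734.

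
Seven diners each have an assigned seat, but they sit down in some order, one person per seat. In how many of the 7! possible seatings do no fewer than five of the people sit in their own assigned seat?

22

# with exactly i fixed is C(7,i)·!(7-i); sum over i=5..7:
  i=5: C(7,5)·!2 = 21·1 = 21
  i=6: C(7,6)·!1 = 7·0 = 0
  i=7: C(7,7)·!0 = 1·1 = 1
Total = 22.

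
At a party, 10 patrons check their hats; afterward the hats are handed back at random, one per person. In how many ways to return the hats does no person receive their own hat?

The number of derangements of 10 is !10 = Σ_{k=0}^{10} (-1)^k·10!/k!
= 10! - 10!/1! + 10!/2! - 10!/3! + 10!/4! - 10!/5! + 10!/6! - 10!/7! + 10!/8! - 10!/9! + 10!/10!
= 3628800 - 3628800 + 1814400 - 604800 + 151200 - 30240 + 5040 - 720 + 90 - 10 + 1
= 1334961

1334961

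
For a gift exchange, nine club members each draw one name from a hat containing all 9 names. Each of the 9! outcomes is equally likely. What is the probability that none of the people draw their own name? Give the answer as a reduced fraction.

16687/45360

Favorable outcomes: !9 = 133496.
Total outcomes: 9! = 362880.
Probability = 133496/362880 = 16687/45360.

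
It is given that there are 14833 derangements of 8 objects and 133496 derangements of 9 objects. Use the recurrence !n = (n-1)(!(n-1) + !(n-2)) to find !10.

!10 = (10-1)·(!9 + !8) = 9·(133496 + 14833) = 9·148329 = 1334961.

1334961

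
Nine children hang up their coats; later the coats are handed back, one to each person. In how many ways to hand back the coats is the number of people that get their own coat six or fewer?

362843

# with exactly i fixed is C(9,i)·!(9-i); sum over i=0..6:
  i=0: C(9,0)·!9 = 1·133496 = 133496
  i=1: C(9,1)·!8 = 9·14833 = 133497
  i=2: C(9,2)·!7 = 36·1854 = 66744
  i=3: C(9,3)·!6 = 84·265 = 22260
  i=4: C(9,4)·!5 = 126·44 = 5544
  i=5: C(9,5)·!4 = 126·9 = 1134
  i=6: C(9,6)·!3 = 84·2 = 168
Total = 362843.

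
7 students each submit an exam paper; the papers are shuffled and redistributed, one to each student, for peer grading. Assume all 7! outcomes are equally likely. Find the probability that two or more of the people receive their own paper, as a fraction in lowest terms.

1331/5040

Favorable outcomes: Σ_{i≥2} C(7,i)·!(7-i) = 21·44 + 35·9 + 35·2 + 21·1 + 7·0 + 1·1 = 1331.
Total outcomes: 7! = 5040.
Probability = 1331/5040 = 1331/5040.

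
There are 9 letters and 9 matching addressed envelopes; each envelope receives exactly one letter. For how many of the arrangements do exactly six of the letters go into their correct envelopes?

168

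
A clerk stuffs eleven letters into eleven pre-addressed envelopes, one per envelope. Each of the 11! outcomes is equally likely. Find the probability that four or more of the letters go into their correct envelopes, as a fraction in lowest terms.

378967/19958400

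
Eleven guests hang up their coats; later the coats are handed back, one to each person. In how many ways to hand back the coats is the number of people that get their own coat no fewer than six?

23684

Sum C(11,i)·!(11-i) for i = 6..11:
  i=6: C(11,6)·!5 = 462·44 = 20328
  i=7: C(11,7)·!4 = 330·9 = 2970
  i=8: C(11,8)·!3 = 165·2 = 330
  i=9: C(11,9)·!2 = 55·1 = 55
  i=10: C(11,10)·!1 = 11·0 = 0
  i=11: C(11,11)·!0 = 1·1 = 1
Total = 23684.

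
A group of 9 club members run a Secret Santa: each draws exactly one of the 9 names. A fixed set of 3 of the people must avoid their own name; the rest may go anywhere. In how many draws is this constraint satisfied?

Let A_j be the event that the j-th constrained one is fixed. By inclusion-exclusion over the 3 events:
Σ_{j=0}^{3} (-1)^j C(3,j)(9-j)!
= C(3,0)·9! - C(3,1)·8! + C(3,2)·7! - C(3,3)·6!
= 362880 - 120960 + 15120 - 720
= 256320

256320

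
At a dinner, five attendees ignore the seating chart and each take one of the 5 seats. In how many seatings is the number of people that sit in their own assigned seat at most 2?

109

# with exactly i fixed is C(5,i)·!(5-i); sum over i=0..2:
  i=0: C(5,0)·!5 = 1·44 = 44
  i=1: C(5,1)·!4 = 5·9 = 45
  i=2: C(5,2)·!3 = 10·2 = 20
Total = 109.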